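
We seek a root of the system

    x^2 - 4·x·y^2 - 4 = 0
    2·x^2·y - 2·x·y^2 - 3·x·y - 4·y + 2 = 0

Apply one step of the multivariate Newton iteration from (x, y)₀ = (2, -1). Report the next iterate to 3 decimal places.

(2.429, -0.500)

At (2, -1): F = (-8.000, 0.000).
Jacobian J = [[2·x - 4·y^2, -8·x·y], [4·x·y - 2·y^2 - 3·y, 2·x^2 - 4·x·y - 3·x - 4]].
At the point, J = [[0.000, 16.000], [-7.000, 6.000]] (det J = 112.000).
Solving J·Δ = −F gives Δ = (0.429, 0.500).
Then the next iterate is (x, y)₁ = (2.429, -0.500).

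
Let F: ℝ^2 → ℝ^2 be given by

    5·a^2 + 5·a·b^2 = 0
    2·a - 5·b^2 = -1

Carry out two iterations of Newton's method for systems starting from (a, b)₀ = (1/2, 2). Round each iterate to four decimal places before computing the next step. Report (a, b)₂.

At (1/2, 2): F = (11.2500, -18.0000).
Jacobian J = [[10·a + 5·b^2, 10·a·b], [2, -10·b]].
At the point, J = [[25.0000, 10.0000], [2.0000, -20.0000]] (det J = -520.0000).
Solving J·Δ = −F gives Δ = (-0.0865, -0.9087).
Then the next iterate is (a, b)₁ = (0.4135, 1.0913).
Round to (0.4135, 1.0913) and repeat: F = (3.317171, -4.127678), J = [[10.089678, 4.512525], [2.0000, -10.9130]].
Δ = (-0.1475, -0.4053), so (a, b)₂ = (0.2660, 0.6860).

(0.2660, 0.6860)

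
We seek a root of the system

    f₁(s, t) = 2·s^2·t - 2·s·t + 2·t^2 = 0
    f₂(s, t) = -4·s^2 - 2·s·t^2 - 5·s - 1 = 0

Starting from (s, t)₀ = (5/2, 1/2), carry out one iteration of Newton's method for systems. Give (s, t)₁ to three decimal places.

At (5/2, 1/2): F = (4.250, -39.750).
Jacobian J = [[4·s·t - 2·t, 2·s^2 - 2·s + 4·t], [-8·s - 2·t^2 - 5, -4·s·t]].
At the point, J = [[4.000, 9.500], [-25.500, -5.000]] (det J = 222.250).
Solving J·Δ = −F gives Δ = (-1.603, 0.228).
Then the next iterate is (s, t)₁ = (0.897, 0.728).

(0.897, 0.728)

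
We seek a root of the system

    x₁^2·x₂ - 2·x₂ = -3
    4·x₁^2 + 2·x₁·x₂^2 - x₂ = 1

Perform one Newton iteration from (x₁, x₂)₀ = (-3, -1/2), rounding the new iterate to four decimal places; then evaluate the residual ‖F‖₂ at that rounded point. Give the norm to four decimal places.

8.0089

At (-3, -1/2): F = (-0.5000, 34.0000).
Jacobian J = [[2·x₁·x₂, x₁^2 - 2], [8·x₁ + 2·x₂^2, 4·x₁·x₂ - 1]].
At the point, J = [[3.0000, 7.0000], [-23.5000, 5.0000]] (det J = 179.5000).
Solving J·Δ = −F gives Δ = (1.3398, -0.5028).
Then the next iterate is (x₁, x₂)₁ = (-1.6602, -1.0028).
Re-evaluating at (-1.6602, -1.0028): F = (2.241618, 7.688836), so ‖F‖₂ = 8.0089.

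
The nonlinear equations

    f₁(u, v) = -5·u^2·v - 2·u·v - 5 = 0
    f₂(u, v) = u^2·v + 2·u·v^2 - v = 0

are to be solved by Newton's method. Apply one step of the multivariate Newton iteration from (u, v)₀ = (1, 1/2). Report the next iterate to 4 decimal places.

(-8.0000, 7.0000)

At (1, 1/2): F = (-8.5000, 0.5000).
Jacobian J = [[-10·u·v - 2·v, -5·u^2 - 2·u], [2·u·v + 2·v^2, u^2 + 4·u·v - 1]].
At the point, J = [[-6.0000, -7.0000], [1.5000, 2.0000]] (det J = -1.5000).
Solving J·Δ = −F gives Δ = (-9.0000, 6.5000).
Then the next iterate is (u, v)₁ = (-8.0000, 7.0000).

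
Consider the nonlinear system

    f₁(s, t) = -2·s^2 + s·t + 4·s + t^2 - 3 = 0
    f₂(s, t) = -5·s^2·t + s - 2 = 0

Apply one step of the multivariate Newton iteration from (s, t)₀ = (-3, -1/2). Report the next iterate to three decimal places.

(-1.041, -0.721)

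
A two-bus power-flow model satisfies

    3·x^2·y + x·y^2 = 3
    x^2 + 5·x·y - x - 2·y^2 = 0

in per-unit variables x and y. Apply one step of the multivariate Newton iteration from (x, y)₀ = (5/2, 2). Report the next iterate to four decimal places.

(0.9116, 2.3307)

At (5/2, 2): F = (44.5000, 20.7500).
Jacobian J = [[6·x·y + y^2, 3·x^2 + 2·x·y], [2·x + 5·y - 1, 5·x - 4·y]].
At the point, J = [[34.0000, 28.7500], [14.0000, 4.5000]] (det J = -249.5000).
Solving J·Δ = −F gives Δ = (-1.5884, 0.3307).
Then the next iterate is (x, y)₁ = (0.9116, 2.3307).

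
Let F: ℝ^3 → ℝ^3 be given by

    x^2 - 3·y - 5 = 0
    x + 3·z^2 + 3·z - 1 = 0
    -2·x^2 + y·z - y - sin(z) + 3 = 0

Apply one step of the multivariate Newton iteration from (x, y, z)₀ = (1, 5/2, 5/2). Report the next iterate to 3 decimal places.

At (1, 5/2, 5/2): F = (-11.500, 26.250, 4.15153).
Jacobian J = [[2·x, -3, 0], [1, 0, 6·z + 3], [-4·x, z - 1, y - cos(z)]].
At the point, J = [[2.000, -3.000, 0.000], [1.000, 0.000, 18.000], [-4.000, 1.500, 3.30114]] (det J = 171.90343).
Solving J·Δ = −F gives Δ = (-2.014, -5.176, -1.346).
Then the next iterate is (x, y, z)₁ = (-1.014, -2.676, 1.154).

(-1.014, -2.676, 1.154)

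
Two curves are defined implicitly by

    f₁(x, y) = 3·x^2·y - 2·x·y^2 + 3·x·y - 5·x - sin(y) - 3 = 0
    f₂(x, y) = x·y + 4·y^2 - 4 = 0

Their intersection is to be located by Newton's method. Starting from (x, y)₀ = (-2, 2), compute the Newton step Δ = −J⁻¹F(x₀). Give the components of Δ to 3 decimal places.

At (-2, 2): F = (34.09070, 8.000).
Jacobian J = [[6·x·y - 2·y^2 + 3·y - 5, 3·x^2 - 4·x·y + 3·x - cos(y)], [y, x + 8·y]].
At the point, J = [[-31.000, 22.41615], [2.000, 14.000]] (det J = -478.83229).
Solving J·Δ = −F gives Δ = (0.622, -0.660).

(0.622, -0.660)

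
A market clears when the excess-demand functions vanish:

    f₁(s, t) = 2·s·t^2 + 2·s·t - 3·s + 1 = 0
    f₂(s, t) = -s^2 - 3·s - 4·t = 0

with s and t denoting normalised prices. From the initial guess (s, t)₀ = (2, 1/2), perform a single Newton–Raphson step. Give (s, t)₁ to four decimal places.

At (2, 1/2): F = (-2.0000, -12.0000).
Jacobian J = [[2·t^2 + 2·t - 3, 4·s·t + 2·s], [-2·s - 3, -4]].
At the point, J = [[-1.5000, 8.0000], [-7.0000, -4.0000]] (det J = 62.0000).
Solving J·Δ = −F gives Δ = (-1.6774, -0.0645).
Then the next iterate is (s, t)₁ = (0.3226, 0.4355).

(0.3226, 0.4355)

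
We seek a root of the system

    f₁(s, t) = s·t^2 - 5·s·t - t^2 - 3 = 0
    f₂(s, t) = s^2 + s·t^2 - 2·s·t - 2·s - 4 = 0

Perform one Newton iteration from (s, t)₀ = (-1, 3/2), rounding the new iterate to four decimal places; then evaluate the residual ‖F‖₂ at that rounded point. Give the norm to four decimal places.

At (-1, 3/2): F = (0.0000, -0.2500).
Jacobian J = [[t^2 - 5·t, 2·s·t - 5·s - 2·t], [2·s + t^2 - 2·t - 2, 2·s·t - 2·s]].
At the point, J = [[-5.2500, -1.0000], [-4.7500, -1.0000]] (det J = 0.5000).
Solving J·Δ = −F gives Δ = (0.5000, -2.6250).
Then the next iterate is (s, t)₁ = (-0.5000, -1.1250).
Re-evaluating at (-0.5000, -1.1250): F = (-7.710938, -4.507812), so ‖F‖₂ = 8.9319.

8.9319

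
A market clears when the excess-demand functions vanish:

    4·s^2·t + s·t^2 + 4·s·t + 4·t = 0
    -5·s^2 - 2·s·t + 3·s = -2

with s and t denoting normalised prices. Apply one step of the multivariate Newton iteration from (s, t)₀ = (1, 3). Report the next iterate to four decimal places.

(0.8750, 0.8125)

At (1, 3): F = (45.0000, -6.0000).
Jacobian J = [[8·s·t + t^2 + 4·t, 4·s^2 + 2·s·t + 4·s + 4], [-10·s - 2·t + 3, -2·s]].
At the point, J = [[45.0000, 18.0000], [-13.0000, -2.0000]] (det J = 144.0000).
Solving J·Δ = −F gives Δ = (-0.1250, -2.1875).
Then the next iterate is (s, t)₁ = (0.8750, 0.8125).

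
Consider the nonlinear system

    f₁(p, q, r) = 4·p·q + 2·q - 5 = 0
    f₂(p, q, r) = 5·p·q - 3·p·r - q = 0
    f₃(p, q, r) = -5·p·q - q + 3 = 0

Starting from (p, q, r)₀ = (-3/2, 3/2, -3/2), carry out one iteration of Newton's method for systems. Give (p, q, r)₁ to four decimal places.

(0.7778, 2.1667, -1.9815)

At (-3/2, 3/2, -3/2): F = (-11.0000, -19.5000, 12.7500).
Jacobian J = [[4·q, 4·p + 2, 0], [5·q - 3·r, 5·p - 1, -3·p], [-5·q, -5·p - 1, 0]].
At the point, J = [[6.0000, -4.0000, 0.0000], [12.0000, -8.5000, 4.5000], [-7.5000, 6.5000, 0.0000]] (det J = -40.5000).
Solving J·Δ = −F gives Δ = (2.2778, 0.6667, -0.4815).
Then the next iterate is (p, q, r)₁ = (0.7778, 2.1667, -1.9815).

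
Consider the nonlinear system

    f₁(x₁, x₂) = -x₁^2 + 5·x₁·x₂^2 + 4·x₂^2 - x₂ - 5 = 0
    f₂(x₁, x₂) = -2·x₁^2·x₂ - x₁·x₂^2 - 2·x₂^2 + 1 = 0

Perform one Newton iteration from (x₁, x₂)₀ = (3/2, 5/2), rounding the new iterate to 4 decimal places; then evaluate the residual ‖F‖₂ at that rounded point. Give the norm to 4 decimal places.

At (3/2, 5/2): F = (62.1250, -32.1250).
Jacobian J = [[-2·x₁ + 5·x₂^2, 10·x₁·x₂ + 8·x₂ - 1], [-4·x₁·x₂ - x₂^2, -2·x₁^2 - 2·x₁·x₂ - 4·x₂]].
At the point, J = [[28.2500, 56.5000], [-21.2500, -22.0000]] (det J = 579.1250).
Solving J·Δ = −F gives Δ = (-0.7741, -0.7125).
Then the next iterate is (x₁, x₂)₁ = (0.7259, 1.7875).
Re-evaluating at (0.7259, 1.7875): F = (17.063014, -9.593454), so ‖F‖₂ = 19.5750.

19.5750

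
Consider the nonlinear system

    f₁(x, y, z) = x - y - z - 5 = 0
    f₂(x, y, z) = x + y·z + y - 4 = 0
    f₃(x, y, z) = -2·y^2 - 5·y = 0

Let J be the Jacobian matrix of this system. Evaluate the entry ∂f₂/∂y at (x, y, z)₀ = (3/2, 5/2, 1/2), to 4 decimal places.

∂f₂/∂y = z + 1.
At (3/2, 5/2, 1/2) this is 1.5000.

1.5000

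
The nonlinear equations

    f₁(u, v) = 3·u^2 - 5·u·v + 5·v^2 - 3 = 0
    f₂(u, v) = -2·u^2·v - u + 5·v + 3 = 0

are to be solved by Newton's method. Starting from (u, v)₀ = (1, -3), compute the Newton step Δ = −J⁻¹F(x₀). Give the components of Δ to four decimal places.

(0.1451, 1.8013)

At (1, -3): F = (60.0000, -7.0000).
Jacobian J = [[6·u - 5·v, -5·u + 10·v], [-4·u·v - 1, -2·u^2 + 5]].
At the point, J = [[21.0000, -35.0000], [11.0000, 3.0000]] (det J = 448.0000).
Solving J·Δ = −F gives Δ = (0.1451, 1.8013).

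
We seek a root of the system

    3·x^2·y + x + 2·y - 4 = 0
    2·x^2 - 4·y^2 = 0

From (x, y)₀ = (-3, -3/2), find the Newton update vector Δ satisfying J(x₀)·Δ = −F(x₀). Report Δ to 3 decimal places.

(1.268, 0.518)

At (-3, -3/2): F = (-50.500, 9.000).
Jacobian J = [[6·x·y + 1, 3·x^2 + 2], [4·x, -8·y]].
At the point, J = [[28.000, 29.000], [-12.000, 12.000]] (det J = 684.000).
Solving J·Δ = −F gives Δ = (1.268, 0.518).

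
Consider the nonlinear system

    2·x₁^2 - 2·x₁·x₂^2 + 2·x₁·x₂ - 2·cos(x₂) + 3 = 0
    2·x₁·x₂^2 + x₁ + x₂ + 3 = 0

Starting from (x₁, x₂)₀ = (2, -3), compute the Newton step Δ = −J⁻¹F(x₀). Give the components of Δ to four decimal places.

At (2, -3): F = (-35.020015, 38.0000).
Jacobian J = [[4·x₁ - 2·x₂^2 + 2·x₂, -4·x₁·x₂ + 2·x₁ + 2·sin(x₂)], [2·x₂^2 + 1, 4·x₁·x₂ + 1]].
At the point, J = [[-16.0000, 27.717760], [19.0000, -23.0000]] (det J = -158.637440).
Solving J·Δ = −F gives Δ = (-1.5621, 0.3617).

(-1.5621, 0.3617)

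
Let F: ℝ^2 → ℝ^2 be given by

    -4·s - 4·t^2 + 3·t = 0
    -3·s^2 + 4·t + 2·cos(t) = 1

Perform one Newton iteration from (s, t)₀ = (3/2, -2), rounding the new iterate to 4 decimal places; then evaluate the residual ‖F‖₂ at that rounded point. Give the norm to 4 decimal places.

7.0658

At (3/2, -2): F = (-28.0000, -16.582294).
Jacobian J = [[-4, -8·t + 3], [-6·s, -2·sin(t) + 4]].
At the point, J = [[-4.0000, 19.0000], [-9.0000, 5.818595]] (det J = 147.725621).
Solving J·Δ = −F gives Δ = (-1.0299, 1.2569).
Then the next iterate is (s, t)₁ = (0.4701, -0.7431).
Re-evaluating at (0.4701, -0.7431): F = (-6.318490, -3.162633), so ‖F‖₂ = 7.0658.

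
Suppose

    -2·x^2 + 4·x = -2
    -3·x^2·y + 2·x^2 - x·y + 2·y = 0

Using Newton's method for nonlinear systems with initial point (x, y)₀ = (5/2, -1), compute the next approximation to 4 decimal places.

At (5/2, -1): F = (-0.5000, 31.7500).
Jacobian J = [[-4·x + 4, 0], [-6·x·y + 4·x - y, -3·x^2 - x + 2]].
At the point, J = [[-6.0000, 0.0000], [26.0000, -19.2500]] (det J = 115.5000).
Solving J·Δ = −F gives Δ = (-0.0833, 1.5368).
Then the next iterate is (x, y)₁ = (2.4167, 0.5368).

(2.4167, 0.5368)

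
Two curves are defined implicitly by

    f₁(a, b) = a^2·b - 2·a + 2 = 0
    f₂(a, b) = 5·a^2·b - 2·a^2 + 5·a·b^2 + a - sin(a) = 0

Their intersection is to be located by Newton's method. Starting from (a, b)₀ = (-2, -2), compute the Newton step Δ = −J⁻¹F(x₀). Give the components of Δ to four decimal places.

(-2.8707, 4.8061)

At (-2, -2): F = (-2.0000, -89.090703).
Jacobian J = [[2·a·b - 2, a^2], [10·a·b - 4·a + 5·b^2 - cos(a) + 1, 5·a^2 + 10·a·b]].
At the point, J = [[6.0000, 4.0000], [69.416147, 60.0000]] (det J = 82.335413).
Solving J·Δ = −F gives Δ = (-2.8707, 4.8061).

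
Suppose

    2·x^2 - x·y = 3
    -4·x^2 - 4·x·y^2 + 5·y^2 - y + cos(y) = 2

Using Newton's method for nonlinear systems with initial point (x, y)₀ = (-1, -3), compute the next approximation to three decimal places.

(-2.719, -0.719)

At (-1, -3): F = (-4.000, 77.01001).
Jacobian J = [[4·x - y, -x], [-8·x - 4·y^2, -8·x·y + 10·y - sin(y) - 1]].
At the point, J = [[-1.000, 1.000], [-28.000, -54.85888]] (det J = 82.85888).
Solving J·Δ = −F gives Δ = (-1.719, 2.281).
Then the next iterate is (x, y)₁ = (-2.719, -0.719).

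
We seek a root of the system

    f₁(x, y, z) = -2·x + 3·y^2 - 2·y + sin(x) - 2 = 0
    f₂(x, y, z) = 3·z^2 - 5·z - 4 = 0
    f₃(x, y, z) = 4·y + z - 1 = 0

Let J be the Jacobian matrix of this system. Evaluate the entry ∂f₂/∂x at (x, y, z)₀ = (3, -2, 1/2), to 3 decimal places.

0.000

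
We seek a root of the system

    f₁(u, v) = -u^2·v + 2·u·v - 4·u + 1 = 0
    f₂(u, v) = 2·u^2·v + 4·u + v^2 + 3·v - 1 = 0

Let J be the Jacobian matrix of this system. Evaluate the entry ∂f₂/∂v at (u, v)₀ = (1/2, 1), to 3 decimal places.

∂f₂/∂v = 2·u^2 + 2·v + 3.
At (1/2, 1) this is 5.500.

5.500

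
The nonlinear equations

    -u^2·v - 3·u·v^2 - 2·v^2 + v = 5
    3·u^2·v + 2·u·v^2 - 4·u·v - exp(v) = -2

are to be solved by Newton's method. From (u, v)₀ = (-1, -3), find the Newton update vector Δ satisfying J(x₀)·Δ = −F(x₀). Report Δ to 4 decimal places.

(-0.4343, 3.0551)

At (-1, -3): F = (4.0000, -37.049787).
Jacobian J = [[-2·u·v - 3·v^2, -u^2 - 6·u·v - 4·v + 1], [6·u·v + 2·v^2 - 4·v, 3·u^2 + 4·u·v - 4·u - exp(v)]].
At the point, J = [[-33.0000, -6.0000], [48.0000, 18.950213]] (det J = -337.357027).
Solving J·Δ = −F gives Δ = (-0.4343, 3.0551).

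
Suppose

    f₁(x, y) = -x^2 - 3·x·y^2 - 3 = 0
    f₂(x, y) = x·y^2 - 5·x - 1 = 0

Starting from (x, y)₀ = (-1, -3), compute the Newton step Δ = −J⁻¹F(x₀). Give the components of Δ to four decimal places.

At (-1, -3): F = (23.0000, -5.0000).
Jacobian J = [[-2·x - 3·y^2, -6·x·y], [y^2 - 5, 2·x·y]].
At the point, J = [[-25.0000, -18.0000], [4.0000, 6.0000]] (det J = -78.0000).
Solving J·Δ = −F gives Δ = (0.6154, 0.4231).

(0.6154, 0.4231)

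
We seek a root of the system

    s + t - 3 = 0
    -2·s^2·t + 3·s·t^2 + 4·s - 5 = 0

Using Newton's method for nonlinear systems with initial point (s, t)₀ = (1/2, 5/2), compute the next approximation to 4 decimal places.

At (1/2, 5/2): F = (0.0000, 5.1250).
Jacobian J = [[1, 1], [-4·s·t + 3·t^2 + 4, -2·s^2 + 6·s·t]].
At the point, J = [[1.0000, 1.0000], [17.7500, 7.0000]] (det J = -10.7500).
Solving J·Δ = −F gives Δ = (-0.4767, 0.4767).
Then the next iterate is (s, t)₁ = (0.0233, 2.9767).

(0.0233, 2.9767)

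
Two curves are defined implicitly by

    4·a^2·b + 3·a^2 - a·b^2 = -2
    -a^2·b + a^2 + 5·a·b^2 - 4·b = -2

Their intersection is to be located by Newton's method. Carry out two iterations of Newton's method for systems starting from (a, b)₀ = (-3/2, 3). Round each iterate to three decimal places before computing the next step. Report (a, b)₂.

At (-3/2, 3): F = (49.250, -82.000).
Jacobian J = [[8·a·b + 6·a - b^2, 4·a^2 - 2·a·b], [-2·a·b + 2·a + 5·b^2, -a^2 + 10·a·b - 4]].
At the point, J = [[-54.000, 18.000], [51.000, -51.250]] (det J = 1849.500).
Solving J·Δ = −F gives Δ = (0.567, -1.036).
Then the next iterate is (a, b)₁ = (-0.933, 1.964).
Round to (-0.933, 1.964) and repeat: F = (15.04889, -24.68944), J = [[-24.11459, 7.14678], [21.08530, -23.19461]].
Δ = (0.422, -0.680), so (a, b)₂ = (-0.511, 1.284).

(-0.511, 1.284)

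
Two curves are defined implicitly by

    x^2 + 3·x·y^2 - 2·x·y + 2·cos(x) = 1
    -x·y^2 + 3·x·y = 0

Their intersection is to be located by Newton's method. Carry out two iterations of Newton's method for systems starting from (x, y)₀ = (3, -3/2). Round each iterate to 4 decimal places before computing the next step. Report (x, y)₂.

At (3, -3/2): F = (35.270015, -20.2500).
Jacobian J = [[2·x + 3·y^2 - 2·y - 2·sin(x), 6·x·y - 2·x], [-y^2 + 3·y, -2·x·y + 3·x]].
At the point, J = [[15.467760, -33.0000], [-6.7500, 18.0000]] (det J = 55.669680).
Solving J·Δ = −F gives Δ = (0.5998, 1.3499).
Then the next iterate is (x, y)₁ = (3.5998, -0.1501).
Round to (3.5998, -0.1501) and repeat: F = (11.488837, -1.702093), J = [[8.452072, -10.441580], [-0.472830, 11.880060]].
Δ = (-1.2434, 0.0938), so (x, y)₂ = (2.3564, -0.0563).

(2.3564, -0.0563)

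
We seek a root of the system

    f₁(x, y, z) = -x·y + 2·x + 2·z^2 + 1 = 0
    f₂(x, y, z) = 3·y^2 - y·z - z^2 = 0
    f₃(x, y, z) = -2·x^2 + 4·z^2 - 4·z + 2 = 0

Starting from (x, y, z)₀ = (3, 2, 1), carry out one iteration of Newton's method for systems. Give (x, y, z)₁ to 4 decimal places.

At (3, 2, 1): F = (3.0000, 9.0000, -16.0000).
Jacobian J = [[-y + 2, -x, 4·z], [0, 6·y - z, -y - 2·z], [-4·x, 0, 8·z - 4]].
At the point, J = [[0.0000, -3.0000, 4.0000], [0.0000, 11.0000, -4.0000], [-12.0000, 0.0000, 4.0000]] (det J = 384.0000).
Solving J·Δ = −F gives Δ = (-1.9583, -1.5000, -1.8750).
Then the next iterate is (x, y, z)₁ = (1.0417, 0.5000, -0.8750).

(1.0417, 0.5000, -0.8750)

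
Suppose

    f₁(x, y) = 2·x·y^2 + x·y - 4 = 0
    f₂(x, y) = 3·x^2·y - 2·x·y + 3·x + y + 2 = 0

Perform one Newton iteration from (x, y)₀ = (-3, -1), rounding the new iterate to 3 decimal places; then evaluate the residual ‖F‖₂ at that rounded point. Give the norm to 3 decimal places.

11.641

At (-3, -1): F = (-7.000, -41.000).
Jacobian J = [[2·y^2 + y, 4·x·y + x], [6·x·y - 2·y + 3, 3·x^2 - 2·x + 1]].
At the point, J = [[1.000, 9.000], [23.000, 34.000]] (det J = -173.000).
Solving J·Δ = −F gives Δ = (0.757, 0.694).
Then the next iterate is (x, y)₁ = (-2.243, -0.306).
Re-evaluating at (-2.243, -0.306): F = (-3.73369, -11.02622), so ‖F‖₂ = 11.641.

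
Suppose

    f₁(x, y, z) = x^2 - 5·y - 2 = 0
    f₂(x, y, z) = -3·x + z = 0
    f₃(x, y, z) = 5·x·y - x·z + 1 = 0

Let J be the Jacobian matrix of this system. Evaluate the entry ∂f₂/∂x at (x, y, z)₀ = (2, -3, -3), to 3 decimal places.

∂f₂/∂x = -3.
At (2, -3, -3) this is -3.000.

-3.000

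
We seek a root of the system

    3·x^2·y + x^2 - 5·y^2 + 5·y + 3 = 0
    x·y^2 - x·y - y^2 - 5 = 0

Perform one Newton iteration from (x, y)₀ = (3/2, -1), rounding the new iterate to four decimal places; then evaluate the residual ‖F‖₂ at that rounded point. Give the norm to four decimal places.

57.8991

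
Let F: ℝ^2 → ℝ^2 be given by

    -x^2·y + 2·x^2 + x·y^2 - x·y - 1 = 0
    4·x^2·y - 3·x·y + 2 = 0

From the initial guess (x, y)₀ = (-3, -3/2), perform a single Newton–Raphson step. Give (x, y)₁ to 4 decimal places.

(-1.8162, -1.1099)

At (-3, -3/2): F = (19.2500, -65.5000).
Jacobian J = [[-2·x·y + 4·x + y^2 - y, -x^2 + 2·x·y - x], [8·x·y - 3·y, 4·x^2 - 3·x]].
At the point, J = [[-17.2500, 3.0000], [40.5000, 45.0000]] (det J = -897.7500).
Solving J·Δ = −F gives Δ = (1.1838, 0.3901).
Then the next iterate is (x, y)₁ = (-1.8162, -1.1099).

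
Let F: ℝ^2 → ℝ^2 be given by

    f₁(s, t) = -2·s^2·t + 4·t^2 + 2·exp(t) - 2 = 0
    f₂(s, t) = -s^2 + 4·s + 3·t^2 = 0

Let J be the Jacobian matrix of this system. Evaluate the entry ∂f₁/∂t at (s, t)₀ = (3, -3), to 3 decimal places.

-41.900

∂f₁/∂t = -2·s^2 + 8·t + 2·exp(t).
At (3, -3) this is -41.900.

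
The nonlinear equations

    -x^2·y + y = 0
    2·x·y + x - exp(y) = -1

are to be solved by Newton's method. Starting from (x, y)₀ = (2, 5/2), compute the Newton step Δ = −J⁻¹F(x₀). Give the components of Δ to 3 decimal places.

(-0.639, -0.369)

At (2, 5/2): F = (-7.500, 0.81751).
Jacobian J = [[-2·x·y, -x^2 + 1], [2·y + 1, 2·x - exp(y)]].
At the point, J = [[-10.000, -3.000], [6.000, -8.18249]] (det J = 99.82494).
Solving J·Δ = −F gives Δ = (-0.639, -0.369).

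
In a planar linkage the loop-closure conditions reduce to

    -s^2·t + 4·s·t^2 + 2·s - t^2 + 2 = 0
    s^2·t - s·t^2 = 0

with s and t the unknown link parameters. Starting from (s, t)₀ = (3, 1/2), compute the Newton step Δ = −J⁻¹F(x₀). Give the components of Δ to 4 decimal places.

At (3, 1/2): F = (6.2500, 3.7500).
Jacobian J = [[-2·s·t + 4·t^2 + 2, -s^2 + 8·s·t - 2·t], [2·s·t - t^2, s^2 - 2·s·t]].
At the point, J = [[0.0000, 2.0000], [2.7500, 6.0000]] (det J = -5.5000).
Solving J·Δ = −F gives Δ = (5.4545, -3.1250).

(5.4545, -3.1250)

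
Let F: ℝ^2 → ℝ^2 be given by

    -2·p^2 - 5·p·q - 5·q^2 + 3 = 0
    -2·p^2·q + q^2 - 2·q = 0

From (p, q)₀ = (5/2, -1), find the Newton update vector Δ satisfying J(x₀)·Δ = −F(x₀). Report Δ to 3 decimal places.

(-0.667, 0.535)

At (5/2, -1): F = (-2.000, 15.500).
Jacobian J = [[-4·p - 5·q, -5·p - 10·q], [-4·p·q, -2·p^2 + 2·q - 2]].
At the point, J = [[-5.000, -2.500], [10.000, -16.500]] (det J = 107.500).
Solving J·Δ = −F gives Δ = (-0.667, 0.535).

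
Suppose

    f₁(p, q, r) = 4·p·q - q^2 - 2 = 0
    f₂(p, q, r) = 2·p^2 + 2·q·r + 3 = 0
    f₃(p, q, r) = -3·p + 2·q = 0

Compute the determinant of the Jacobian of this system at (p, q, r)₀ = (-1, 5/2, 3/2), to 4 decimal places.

35.0000

J = [[4·q, 4·p - 2·q, 0], [4·p, 2·r, 2·q], [-3, 2, 0]].
At the point, J = [[10.0000, -9.0000, 0.0000], [-4.0000, 3.0000, 5.0000], [-3.0000, 2.0000, 0.0000]].
det J = 35.0000.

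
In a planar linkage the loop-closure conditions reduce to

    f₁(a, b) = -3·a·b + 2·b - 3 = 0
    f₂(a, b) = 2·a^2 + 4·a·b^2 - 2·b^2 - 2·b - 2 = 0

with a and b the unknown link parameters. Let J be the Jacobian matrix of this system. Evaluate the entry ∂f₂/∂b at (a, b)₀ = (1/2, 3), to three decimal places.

-2.000

∂f₂/∂b = 8·a·b - 4·b - 2.
At (1/2, 3) this is -2.000.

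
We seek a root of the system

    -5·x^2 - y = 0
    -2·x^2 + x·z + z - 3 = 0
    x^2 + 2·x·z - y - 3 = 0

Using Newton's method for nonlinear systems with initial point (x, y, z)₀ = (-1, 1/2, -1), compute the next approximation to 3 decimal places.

At (-1, 1/2, -1): F = (-5.500, -5.000, -0.500).
Jacobian J = [[-10·x, -1, 0], [-4·x + z, 0, x + 1], [2·x + 2·z, -1, 2·x]].
At the point, J = [[10.000, -1.000, 0.000], [3.000, 0.000, 0.000], [-4.000, -1.000, -2.000]] (det J = -6.000).
Solving J·Δ = −F gives Δ = (1.667, 11.167, -9.167).
Then the next iterate is (x, y, z)₁ = (0.667, 11.667, -10.167).

(0.667, 11.667, -10.167)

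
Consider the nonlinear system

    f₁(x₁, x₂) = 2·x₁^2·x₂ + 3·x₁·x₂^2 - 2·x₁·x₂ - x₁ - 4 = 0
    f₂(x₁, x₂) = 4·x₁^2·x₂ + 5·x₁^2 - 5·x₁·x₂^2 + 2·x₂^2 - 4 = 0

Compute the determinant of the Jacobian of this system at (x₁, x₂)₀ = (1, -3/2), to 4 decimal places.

-83.5000

J = [[4·x₁·x₂ + 3·x₂^2 - 2·x₂ - 1, 2·x₁^2 + 6·x₁·x₂ - 2·x₁], [8·x₁·x₂ + 10·x₁ - 5·x₂^2, 4·x₁^2 - 10·x₁·x₂ + 4·x₂]].
At the point, J = [[2.7500, -9.0000], [-13.2500, 13.0000]].
det J = -83.5000.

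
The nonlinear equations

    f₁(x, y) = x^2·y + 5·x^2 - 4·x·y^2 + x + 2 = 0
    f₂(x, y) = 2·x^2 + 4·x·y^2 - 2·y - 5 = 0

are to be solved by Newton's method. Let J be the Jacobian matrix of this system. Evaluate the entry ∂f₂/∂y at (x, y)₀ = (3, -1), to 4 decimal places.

∂f₂/∂y = 8·x·y - 2.
At (3, -1) this is -26.0000.

-26.0000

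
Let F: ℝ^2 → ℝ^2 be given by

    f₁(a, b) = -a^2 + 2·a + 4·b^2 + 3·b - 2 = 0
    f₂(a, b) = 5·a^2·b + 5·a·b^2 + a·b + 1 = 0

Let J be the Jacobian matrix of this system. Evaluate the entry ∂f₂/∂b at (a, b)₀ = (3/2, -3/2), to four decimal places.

-9.7500

∂f₂/∂b = 5·a^2 + 10·a·b + a.
At (3/2, -3/2) this is -9.7500.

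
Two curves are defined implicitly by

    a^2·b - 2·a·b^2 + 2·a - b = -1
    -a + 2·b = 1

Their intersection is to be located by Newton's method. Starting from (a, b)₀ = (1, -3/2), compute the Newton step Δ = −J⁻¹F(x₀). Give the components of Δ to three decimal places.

(5.400, 5.200)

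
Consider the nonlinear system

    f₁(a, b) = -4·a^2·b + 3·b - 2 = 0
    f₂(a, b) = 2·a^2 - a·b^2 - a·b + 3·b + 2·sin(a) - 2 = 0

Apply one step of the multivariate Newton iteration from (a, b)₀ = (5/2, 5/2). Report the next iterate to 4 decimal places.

(1.4446, 2.3078)

At (5/2, 5/2): F = (-57.0000, -2.678056).
Jacobian J = [[-8·a·b, -4·a^2 + 3], [4·a - b^2 - b + 2·cos(a), -2·a·b - a + 3]].
At the point, J = [[-50.0000, -22.0000], [-0.352287, -12.0000]] (det J = 592.249681).
Solving J·Δ = −F gives Δ = (-1.0554, -0.1922).
Then the next iterate is (a, b)₁ = (1.4446, 2.3078).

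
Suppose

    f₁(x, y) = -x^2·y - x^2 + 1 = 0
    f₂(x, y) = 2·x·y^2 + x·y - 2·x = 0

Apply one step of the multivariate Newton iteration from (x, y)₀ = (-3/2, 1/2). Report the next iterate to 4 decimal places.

(-0.8750, 0.6944)

At (-3/2, 1/2): F = (-2.3750, 1.5000).
Jacobian J = [[-2·x·y - 2·x, -x^2], [2·y^2 + y - 2, 4·x·y + x]].
At the point, J = [[4.5000, -2.2500], [-1.0000, -4.5000]] (det J = -22.5000).
Solving J·Δ = −F gives Δ = (0.6250, 0.1944).
Then the next iterate is (x, y)₁ = (-0.8750, 0.6944).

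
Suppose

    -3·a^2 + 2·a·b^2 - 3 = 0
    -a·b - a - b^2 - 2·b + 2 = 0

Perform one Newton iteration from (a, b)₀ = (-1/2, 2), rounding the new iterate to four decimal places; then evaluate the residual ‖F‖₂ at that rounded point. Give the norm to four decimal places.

3.4603

At (-1/2, 2): F = (-7.7500, -4.5000).
Jacobian J = [[-6·a + 2·b^2, 4·a·b], [-b - 1, -a - 2·b - 2]].
At the point, J = [[11.0000, -4.0000], [-3.0000, -5.5000]] (det J = -72.5000).
Solving J·Δ = −F gives Δ = (0.3397, -1.0034).
Then the next iterate is (a, b)₁ = (-0.1603, 0.9966).
Re-evaluating at (-0.1603, 0.9966): F = (-3.395512, -0.666357), so ‖F‖₂ = 3.4603.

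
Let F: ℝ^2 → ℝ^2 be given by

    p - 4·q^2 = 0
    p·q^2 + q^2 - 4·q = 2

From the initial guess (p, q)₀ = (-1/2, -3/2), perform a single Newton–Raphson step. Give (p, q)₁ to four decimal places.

At (-1/2, -3/2): F = (-9.5000, 5.1250).
Jacobian J = [[1, -8·q], [q^2, 2·p·q + 2·q - 4]].
At the point, J = [[1.0000, 12.0000], [2.2500, -5.5000]] (det J = -32.5000).
Solving J·Δ = −F gives Δ = (-0.2846, 0.8154).
Then the next iterate is (p, q)₁ = (-0.7846, -0.6846).

(-0.7846, -0.6846)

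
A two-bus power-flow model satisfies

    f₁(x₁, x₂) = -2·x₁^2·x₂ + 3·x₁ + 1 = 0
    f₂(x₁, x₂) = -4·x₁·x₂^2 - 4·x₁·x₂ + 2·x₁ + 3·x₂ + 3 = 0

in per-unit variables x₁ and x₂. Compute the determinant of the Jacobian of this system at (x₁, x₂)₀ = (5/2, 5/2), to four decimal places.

841.5000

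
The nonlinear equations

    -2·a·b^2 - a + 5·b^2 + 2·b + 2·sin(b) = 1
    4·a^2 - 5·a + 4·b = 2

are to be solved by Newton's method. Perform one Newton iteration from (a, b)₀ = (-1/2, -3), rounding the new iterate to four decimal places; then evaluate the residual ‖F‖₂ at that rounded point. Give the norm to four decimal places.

At (-1/2, -3): F = (47.217760, -10.5000).
Jacobian J = [[-2·b^2 - 1, -4·a·b + 10·b + 2·cos(b) + 2], [8·a - 5, 4]].
At the point, J = [[-19.0000, -35.979985], [-9.0000, 4.0000]] (det J = -399.819865).
Solving J·Δ = −F gives Δ = (-0.4725, 1.5619).
Then the next iterate is (a, b)₁ = (-0.9725, -1.4381).
Re-evaluating at (-0.9725, -1.4381): F = (9.477057, 0.893125), so ‖F‖₂ = 9.5190.

9.5190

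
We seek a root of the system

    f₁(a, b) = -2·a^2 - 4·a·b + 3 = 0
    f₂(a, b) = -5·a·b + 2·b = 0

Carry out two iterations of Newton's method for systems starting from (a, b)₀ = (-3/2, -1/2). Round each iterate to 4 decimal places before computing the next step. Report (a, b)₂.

At (-3/2, -1/2): F = (-4.5000, -4.7500).
Jacobian J = [[-4·a - 4·b, -4·a], [-5·b, -5·a + 2]].
At the point, J = [[8.0000, 6.0000], [2.5000, 9.5000]] (det J = 61.0000).
Solving J·Δ = −F gives Δ = (0.2336, 0.4385).
Then the next iterate is (a, b)₁ = (-1.2664, -0.0615).
Round to (-1.2664, -0.0615) and repeat: F = (-0.519072, -0.512418), J = [[5.3116, 5.0656], [0.3075, 8.3320]].
Δ = (0.0405, 0.0600), so (a, b)₂ = (-1.2259, -0.0015).

(-1.2259, -0.0015)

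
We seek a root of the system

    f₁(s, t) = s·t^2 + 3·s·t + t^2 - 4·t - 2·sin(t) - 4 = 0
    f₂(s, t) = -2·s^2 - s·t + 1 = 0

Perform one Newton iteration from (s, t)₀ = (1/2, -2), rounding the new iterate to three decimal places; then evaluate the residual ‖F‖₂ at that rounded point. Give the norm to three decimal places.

86.716

At (1/2, -2): F = (8.81859, 1.500).
Jacobian J = [[t^2 + 3·t, 2·s·t + 3·s + 2·t - 2·cos(t) - 4], [-4·s - t, -s]].
At the point, J = [[-2.000, -7.66771], [0.000, -0.500]] (det J = 1.000).
Solving J·Δ = −F gives Δ = (-7.092, 3.000).
Then the next iterate is (s, t)₁ = (-6.592, 1.000).
Re-evaluating at (-6.592, 1.000): F = (-35.05094, -79.31693), so ‖F‖₂ = 86.716.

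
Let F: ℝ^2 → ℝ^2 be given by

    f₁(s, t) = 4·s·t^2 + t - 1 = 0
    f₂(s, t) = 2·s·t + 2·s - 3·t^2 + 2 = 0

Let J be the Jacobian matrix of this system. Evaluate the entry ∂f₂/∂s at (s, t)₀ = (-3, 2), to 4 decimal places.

∂f₂/∂s = 2·t + 2.
At (-3, 2) this is 6.0000.

6.0000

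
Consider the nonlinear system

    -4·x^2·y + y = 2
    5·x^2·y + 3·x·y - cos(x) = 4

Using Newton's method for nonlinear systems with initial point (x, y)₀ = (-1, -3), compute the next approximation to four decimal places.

(0.4124, -11.9661)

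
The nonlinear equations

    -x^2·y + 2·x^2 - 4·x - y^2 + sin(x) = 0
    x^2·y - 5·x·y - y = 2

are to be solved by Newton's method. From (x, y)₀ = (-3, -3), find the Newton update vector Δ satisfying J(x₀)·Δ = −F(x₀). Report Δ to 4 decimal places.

(1.2579, 1.2822)

At (-3, -3): F = (47.858880, -71.0000).
Jacobian J = [[-2·x·y + 4·x + cos(x) - 4, -x^2 - 2·y], [2·x·y - 5·y, x^2 - 5·x - 1]].
At the point, J = [[-34.989992, -3.0000], [33.0000, 23.0000]] (det J = -705.769827).
Solving J·Δ = −F gives Δ = (1.2579, 1.2822).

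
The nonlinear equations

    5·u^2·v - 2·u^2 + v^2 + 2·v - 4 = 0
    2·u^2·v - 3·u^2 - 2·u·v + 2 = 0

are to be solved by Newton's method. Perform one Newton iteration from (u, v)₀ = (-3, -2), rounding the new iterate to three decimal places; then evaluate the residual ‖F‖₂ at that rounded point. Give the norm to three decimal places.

27.563

At (-3, -2): F = (-112.000, -73.000).
Jacobian J = [[10·u·v - 4·u, 5·u^2 + 2·v + 2], [4·u·v - 6·u - 2·v, 2·u^2 - 2·u]].
At the point, J = [[72.000, 43.000], [46.000, 24.000]] (det J = -250.000).
Solving J·Δ = −F gives Δ = (1.804, -0.416).
Then the next iterate is (u, v)₁ = (-1.196, -2.416).
Re-evaluating at (-1.196, -2.416): F = (-23.13520, -14.98209), so ‖F‖₂ = 27.563.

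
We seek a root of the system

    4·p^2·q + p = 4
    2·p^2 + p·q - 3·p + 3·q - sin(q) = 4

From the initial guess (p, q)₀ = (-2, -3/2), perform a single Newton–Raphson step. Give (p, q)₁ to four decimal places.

(-1.1944, -0.8838)

At (-2, -3/2): F = (-30.0000, 9.497495).
Jacobian J = [[8·p·q + 1, 4·p^2], [4·p + q - 3, p - cos(q) + 3]].
At the point, J = [[25.0000, 16.0000], [-12.5000, 0.929263]] (det J = 223.231570).
Solving J·Δ = −F gives Δ = (0.8056, 0.6162).
Then the next iterate is (p, q)₁ = (-1.1944, -0.8838).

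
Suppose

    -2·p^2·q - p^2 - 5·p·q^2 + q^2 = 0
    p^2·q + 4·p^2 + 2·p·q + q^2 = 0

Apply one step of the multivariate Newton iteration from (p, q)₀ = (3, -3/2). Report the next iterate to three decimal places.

(1.065, -0.877)

At (3, -3/2): F = (-13.500, 15.750).
Jacobian J = [[-4·p·q - 2·p - 5·q^2, -2·p^2 - 10·p·q + 2·q], [2·p·q + 8·p + 2·q, p^2 + 2·p + 2·q]].
At the point, J = [[0.750, 24.000], [12.000, 12.000]] (det J = -279.000).
Solving J·Δ = −F gives Δ = (-1.935, 0.623).
Then the next iterate is (p, q)₁ = (1.065, -0.877).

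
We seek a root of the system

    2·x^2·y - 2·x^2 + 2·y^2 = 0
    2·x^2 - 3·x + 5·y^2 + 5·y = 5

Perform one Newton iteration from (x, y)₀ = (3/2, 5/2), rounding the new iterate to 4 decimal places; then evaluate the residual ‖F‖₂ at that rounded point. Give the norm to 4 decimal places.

At (3/2, 5/2): F = (19.2500, 38.7500).
Jacobian J = [[4·x·y - 4·x, 2·x^2 + 4·y], [4·x - 3, 10·y + 5]].
At the point, J = [[9.0000, 14.5000], [3.0000, 30.0000]] (det J = 226.5000).
Solving J·Δ = −F gives Δ = (-0.0690, -1.2848).
Then the next iterate is (x, y)₁ = (1.4310, 1.2152).
Re-evaluating at (1.4310, 1.2152): F = (3.834778, 8.262077), so ‖F‖₂ = 9.1086.

9.1086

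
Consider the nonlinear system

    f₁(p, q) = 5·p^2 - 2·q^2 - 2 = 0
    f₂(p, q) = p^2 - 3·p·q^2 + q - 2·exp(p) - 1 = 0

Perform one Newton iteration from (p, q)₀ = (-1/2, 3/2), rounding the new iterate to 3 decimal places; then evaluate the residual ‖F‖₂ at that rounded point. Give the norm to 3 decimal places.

1.064

At (-1/2, 3/2): F = (-5.250, 2.91194).
Jacobian J = [[10·p, -4·q], [2·p - 3·q^2 - 2·exp(p), -6·p·q + 1]].
At the point, J = [[-5.000, -6.000], [-8.96306, 5.500]] (det J = -81.27837).
Solving J·Δ = −F gives Δ = (-0.140, -0.758).
Then the next iterate is (p, q)₁ = (-0.640, 0.742).
Re-evaluating at (-0.640, 0.742): F = (-1.05313, 0.15410), so ‖F‖₂ = 1.064.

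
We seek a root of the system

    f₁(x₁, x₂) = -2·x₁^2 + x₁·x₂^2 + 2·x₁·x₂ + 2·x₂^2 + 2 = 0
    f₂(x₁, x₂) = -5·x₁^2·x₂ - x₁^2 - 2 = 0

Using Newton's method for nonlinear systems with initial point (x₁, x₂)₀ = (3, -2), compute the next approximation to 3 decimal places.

(1.869, -1.602)

At (3, -2): F = (-8.000, 79.000).
Jacobian J = [[-4·x₁ + x₂^2 + 2·x₂, 2·x₁·x₂ + 2·x₁ + 4·x₂], [-10·x₁·x₂ - 2·x₁, -5·x₁^2]].
At the point, J = [[-12.000, -14.000], [54.000, -45.000]] (det J = 1296.000).
Solving J·Δ = −F gives Δ = (-1.131, 0.398).
Then the next iterate is (x₁, x₂)₁ = (1.869, -1.602).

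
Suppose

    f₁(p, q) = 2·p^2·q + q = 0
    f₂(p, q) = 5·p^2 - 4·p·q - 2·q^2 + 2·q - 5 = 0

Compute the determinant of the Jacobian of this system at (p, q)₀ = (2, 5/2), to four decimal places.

J = [[4·p·q, 2·p^2 + 1], [10·p - 4·q, -4·p - 4·q + 2]].
At the point, J = [[20.0000, 9.0000], [10.0000, -16.0000]].
det J = -410.0000.

-410.0000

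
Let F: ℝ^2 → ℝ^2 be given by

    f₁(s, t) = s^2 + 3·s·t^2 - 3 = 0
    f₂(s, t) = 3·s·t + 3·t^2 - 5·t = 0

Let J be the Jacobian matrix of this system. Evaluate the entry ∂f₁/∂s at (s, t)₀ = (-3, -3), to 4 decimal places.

21.0000

∂f₁/∂s = 2·s + 3·t^2.
At (-3, -3) this is 21.0000.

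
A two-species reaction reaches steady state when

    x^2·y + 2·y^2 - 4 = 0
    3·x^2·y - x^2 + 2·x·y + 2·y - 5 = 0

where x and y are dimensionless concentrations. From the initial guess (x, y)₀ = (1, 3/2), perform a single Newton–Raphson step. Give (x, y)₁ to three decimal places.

(0.643, 1.367)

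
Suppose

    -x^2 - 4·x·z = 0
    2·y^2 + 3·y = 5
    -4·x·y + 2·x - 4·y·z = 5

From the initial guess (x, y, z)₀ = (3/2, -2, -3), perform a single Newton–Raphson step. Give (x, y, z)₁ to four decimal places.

At (3/2, -2, -3): F = (15.7500, -3.0000, -14.0000).
Jacobian J = [[-2·x - 4·z, 0, -4·x], [0, 4·y + 3, 0], [-4·y + 2, -4·x - 4·z, -4·y]].
At the point, J = [[9.0000, 0.0000, -6.0000], [0.0000, -5.0000, 0.0000], [10.0000, 6.0000, 8.0000]] (det J = -660.0000).
Solving J·Δ = −F gives Δ = (-0.1545, -0.6000, 2.3932).
Then the next iterate is (x, y, z)₁ = (1.3455, -2.6000, -0.6068).

(1.3455, -2.6000, -0.6068)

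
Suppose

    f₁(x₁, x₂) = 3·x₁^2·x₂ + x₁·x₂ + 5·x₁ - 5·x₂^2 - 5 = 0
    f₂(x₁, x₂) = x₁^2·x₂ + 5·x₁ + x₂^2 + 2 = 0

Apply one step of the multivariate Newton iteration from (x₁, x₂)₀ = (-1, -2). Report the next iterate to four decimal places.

(-0.4897, -0.8025)

At (-1, -2): F = (-34.0000, -1.0000).
Jacobian J = [[6·x₁·x₂ + x₂ + 5, 3·x₁^2 + x₁ - 10·x₂], [2·x₁·x₂ + 5, x₁^2 + 2·x₂]].
At the point, J = [[15.0000, 22.0000], [9.0000, -3.0000]] (det J = -243.0000).
Solving J·Δ = −F gives Δ = (0.5103, 1.1975).
Then the next iterate is (x₁, x₂)₁ = (-0.4897, -0.8025).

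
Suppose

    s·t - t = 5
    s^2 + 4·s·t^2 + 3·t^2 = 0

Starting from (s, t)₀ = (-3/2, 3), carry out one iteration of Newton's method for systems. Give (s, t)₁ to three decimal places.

At (-3/2, 3): F = (-12.500, -24.750).
Jacobian J = [[t, s - 1], [2·s + 4·t^2, 8·s·t + 6·t]].
At the point, J = [[3.000, -2.500], [33.000, -18.000]] (det J = 28.500).
Solving J·Δ = −F gives Δ = (-5.724, -11.868).
Then the next iterate is (s, t)₁ = (-7.224, -8.868).

(-7.224, -8.868)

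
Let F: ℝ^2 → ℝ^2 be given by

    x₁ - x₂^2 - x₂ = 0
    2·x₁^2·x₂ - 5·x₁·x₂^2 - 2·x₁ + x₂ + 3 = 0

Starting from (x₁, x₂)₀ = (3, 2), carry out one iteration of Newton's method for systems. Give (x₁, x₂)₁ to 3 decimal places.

(2.935, 1.387)

At (3, 2): F = (-3.000, -25.000).
Jacobian J = [[1, -2·x₂ - 1], [4·x₁·x₂ - 5·x₂^2 - 2, 2·x₁^2 - 10·x₁·x₂ + 1]].
At the point, J = [[1.000, -5.000], [2.000, -41.000]] (det J = -31.000).
Solving J·Δ = −F gives Δ = (-0.065, -0.613).
Then the next iterate is (x₁, x₂)₁ = (2.935, 1.387).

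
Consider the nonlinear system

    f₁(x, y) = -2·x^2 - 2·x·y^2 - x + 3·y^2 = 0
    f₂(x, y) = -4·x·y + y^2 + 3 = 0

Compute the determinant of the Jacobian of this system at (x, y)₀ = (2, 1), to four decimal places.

J = [[-4·x - 2·y^2 - 1, -4·x·y + 6·y], [-4·y, -4·x + 2·y]].
At the point, J = [[-11.0000, -2.0000], [-4.0000, -6.0000]].
det J = 58.0000.

58.0000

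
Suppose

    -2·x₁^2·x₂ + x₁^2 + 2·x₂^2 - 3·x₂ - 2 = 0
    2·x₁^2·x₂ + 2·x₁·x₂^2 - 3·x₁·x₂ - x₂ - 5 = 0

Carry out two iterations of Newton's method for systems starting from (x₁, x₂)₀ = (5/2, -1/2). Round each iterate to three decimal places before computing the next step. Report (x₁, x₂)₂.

At (5/2, -1/2): F = (12.500, -5.750).
Jacobian J = [[-4·x₁·x₂ + 2·x₁, -2·x₁^2 + 4·x₂ - 3], [4·x₁·x₂ + 2·x₂^2 - 3·x₂, 2·x₁^2 + 4·x₁·x₂ - 3·x₁ - 1]].
At the point, J = [[10.000, -17.500], [-3.000, -1.000]] (det J = -62.500).
Solving J·Δ = −F gives Δ = (-1.810, -0.320).
Then the next iterate is (x₁, x₂)₁ = (0.690, -0.820).
Round to (0.690, -0.820) and repeat: F = (3.06170, -2.33549), J = [[3.64320, -7.23220], [1.54160, -4.381]].
Δ = (-6.298, -2.749), so (x₁, x₂)₂ = (-5.608, -3.569).

(-5.608, -3.569)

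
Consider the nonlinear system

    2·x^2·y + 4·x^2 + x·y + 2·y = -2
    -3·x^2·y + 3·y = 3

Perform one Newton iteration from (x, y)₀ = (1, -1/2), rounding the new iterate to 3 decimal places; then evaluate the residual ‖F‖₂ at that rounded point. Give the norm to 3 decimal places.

20.136

At (1, -1/2): F = (3.500, -3.000).
Jacobian J = [[4·x·y + 8·x + y, 2·x^2 + x + 2], [-6·x·y, -3·x^2 + 3]].
At the point, J = [[5.500, 5.000], [3.000, 0.000]] (det J = -15.000).
Solving J·Δ = −F gives Δ = (1.000, -1.800).
Then the next iterate is (x, y)₁ = (2.000, -2.300).
Re-evaluating at (2.000, -2.300): F = (-9.600, 17.700), so ‖F‖₂ = 20.136.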